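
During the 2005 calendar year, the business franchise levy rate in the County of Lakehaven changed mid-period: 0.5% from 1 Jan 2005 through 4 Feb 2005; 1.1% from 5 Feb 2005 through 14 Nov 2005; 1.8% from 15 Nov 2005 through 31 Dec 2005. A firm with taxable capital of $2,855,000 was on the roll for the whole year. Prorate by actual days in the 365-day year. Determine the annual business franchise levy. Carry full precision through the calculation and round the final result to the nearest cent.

$32,335.81

1 Jan – 4 Feb 2005: 35 days at 0.5% → $2,855,000 × 0.5% × 35/365 = $1,368.8356
5 Feb – 14 Nov 2005: 283 days at 1.1% → $2,855,000 × 1.1% × 283/365 = $24,349.6301
15 Nov – 31 Dec 2005: 47 days at 1.8% → $2,855,000 × 1.8% × 47/365 = $6,617.3425
Total = $32,335.8082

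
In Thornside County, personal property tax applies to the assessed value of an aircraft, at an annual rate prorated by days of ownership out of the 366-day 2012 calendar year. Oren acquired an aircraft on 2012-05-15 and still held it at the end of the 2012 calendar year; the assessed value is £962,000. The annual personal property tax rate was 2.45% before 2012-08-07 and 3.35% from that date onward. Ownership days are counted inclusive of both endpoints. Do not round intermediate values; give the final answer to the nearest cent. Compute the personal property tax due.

2012-05-15 to 2012-08-06: 84 days at 2.45% → £962,000 × 2.45% × 84/366 = £5,409.2787
2012-08-07 to 2012-12-31: 147 days at 3.35% → £962,000 × 3.35% × 147/366 = £12,943.6311
Total = £18,352.9098

£18,352.91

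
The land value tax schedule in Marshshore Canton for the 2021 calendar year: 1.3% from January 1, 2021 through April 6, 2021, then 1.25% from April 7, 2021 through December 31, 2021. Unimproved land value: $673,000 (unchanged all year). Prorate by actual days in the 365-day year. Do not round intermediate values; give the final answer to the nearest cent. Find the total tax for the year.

January 1 – April 6, 2021: 96 days at 1.3% → $673,000 × 1.3% × 96/365 = $2,301.1068
April 7 – December 31, 2021: 269 days at 1.25% → $673,000 × 1.25% × 269/365 = $6,199.8973
Total = $8,501.0041

$8,501.00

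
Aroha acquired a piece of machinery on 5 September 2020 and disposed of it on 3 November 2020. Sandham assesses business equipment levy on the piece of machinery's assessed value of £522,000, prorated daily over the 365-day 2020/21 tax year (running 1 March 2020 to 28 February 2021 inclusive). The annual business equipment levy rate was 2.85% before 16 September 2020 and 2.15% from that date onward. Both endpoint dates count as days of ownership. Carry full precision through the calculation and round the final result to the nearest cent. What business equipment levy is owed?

£1,955.00

5 September – 15 September 2020: 11 days at 2.85% → £522,000 × 2.85% × 11/365 = £448.3479
16 September – 3 November 2020: 49 days at 2.15% → £522,000 × 2.15% × 49/365 = £1,506.6493
Total = £1,954.9973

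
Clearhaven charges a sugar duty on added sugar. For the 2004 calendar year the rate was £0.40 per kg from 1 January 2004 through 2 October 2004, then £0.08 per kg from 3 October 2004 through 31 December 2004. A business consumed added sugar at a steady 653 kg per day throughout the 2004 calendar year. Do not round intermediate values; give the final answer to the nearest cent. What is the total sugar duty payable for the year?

1 January – 2 October 2004: 276 days × 653 kg/day = 180,228 kg at £0.40/kg → £72,091.20
3 October – 31 December 2004: 90 days × 653 kg/day = 58,770 kg at £0.08/kg → £4,701.60

£76,792.80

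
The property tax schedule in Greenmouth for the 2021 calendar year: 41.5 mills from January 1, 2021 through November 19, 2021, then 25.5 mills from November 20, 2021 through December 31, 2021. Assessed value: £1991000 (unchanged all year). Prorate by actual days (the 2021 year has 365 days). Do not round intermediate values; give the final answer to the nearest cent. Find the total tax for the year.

£78960.88

January 1 – November 19, 2021: 323 days at 41.5 mills → £1991000 × 4.15% × 323/365 = £73118.7932
November 20 – December 31, 2021: 42 days at 25.5 mills → £1991000 × 2.55% × 42/365 = £5842.0849
Total = £78960.8781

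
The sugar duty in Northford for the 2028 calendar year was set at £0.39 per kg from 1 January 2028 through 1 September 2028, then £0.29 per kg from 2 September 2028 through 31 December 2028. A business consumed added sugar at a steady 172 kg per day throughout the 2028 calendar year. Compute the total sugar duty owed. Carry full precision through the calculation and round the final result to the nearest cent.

1 January – 1 September 2028: 245 days × 172 kg/day = 42,140 kg at £0.39/kg → £16,434.60
2 September – 31 December 2028: 121 days × 172 kg/day = 20,812 kg at £0.29/kg → £6,035.48

£22,470.08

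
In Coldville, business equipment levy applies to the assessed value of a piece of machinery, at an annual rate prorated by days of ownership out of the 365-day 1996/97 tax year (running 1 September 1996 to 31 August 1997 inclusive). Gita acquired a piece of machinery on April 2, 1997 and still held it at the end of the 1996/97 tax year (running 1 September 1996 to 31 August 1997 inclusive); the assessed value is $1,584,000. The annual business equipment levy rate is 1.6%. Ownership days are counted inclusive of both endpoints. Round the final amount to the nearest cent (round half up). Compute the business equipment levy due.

Days held (April 2 – August 31, 1997): 152 out of 365
Tax = $1,584,000 × 1.6% × 152/365 = $10,554.2137

$10,554.21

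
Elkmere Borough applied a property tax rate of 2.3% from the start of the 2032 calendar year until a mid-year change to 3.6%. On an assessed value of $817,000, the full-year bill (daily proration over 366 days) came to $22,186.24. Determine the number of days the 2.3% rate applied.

249 days

Let d = days at the first rate; then 366 − d days at the second rate.
$817,000 × [2.3%·d + 3.6%·(366−d)] / 366 = $22,186.24
Solving gives d = 249, so the new rate took effect on September 6, 2032.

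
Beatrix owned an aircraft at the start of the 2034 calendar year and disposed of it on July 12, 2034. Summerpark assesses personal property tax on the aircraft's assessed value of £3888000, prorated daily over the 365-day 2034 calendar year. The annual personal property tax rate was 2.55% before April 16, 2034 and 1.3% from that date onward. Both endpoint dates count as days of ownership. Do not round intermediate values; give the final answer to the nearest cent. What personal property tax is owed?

£40706.83

January 1 – April 15, 2034: 105 days at 2.55% → £3888000 × 2.55% × 105/365 = £28520.8767
April 16 – July 12, 2034: 88 days at 1.3% → £3888000 × 1.3% × 88/365 = £12185.9507
Total = £40706.8274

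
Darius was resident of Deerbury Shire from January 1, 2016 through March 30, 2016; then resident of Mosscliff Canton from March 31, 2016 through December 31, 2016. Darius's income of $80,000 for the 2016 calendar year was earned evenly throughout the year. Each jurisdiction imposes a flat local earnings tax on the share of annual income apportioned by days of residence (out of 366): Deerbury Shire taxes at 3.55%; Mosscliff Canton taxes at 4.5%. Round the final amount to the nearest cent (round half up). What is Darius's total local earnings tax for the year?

$3,413.11

Deerbury Shire, January 1 – March 30, 2016: 90 days → $80,000 × 3.55% × 90/366 = $698.3607
Mosscliff Canton, March 31 – December 31, 2016: 276 days → $80,000 × 4.5% × 276/366 = $2,714.7541
Total = $3,413.1148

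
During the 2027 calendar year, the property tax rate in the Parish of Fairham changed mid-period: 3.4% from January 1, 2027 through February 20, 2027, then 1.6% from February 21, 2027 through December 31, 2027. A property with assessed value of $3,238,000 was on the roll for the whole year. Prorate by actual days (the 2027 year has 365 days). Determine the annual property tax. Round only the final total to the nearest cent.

$59,951.79

January 1 – February 20, 2027: 51 days at 3.4% → $3,238,000 × 3.4% × 51/365 = $15,382.7178
February 21 – December 31, 2027: 314 days at 1.6% → $3,238,000 × 1.6% × 314/365 = $44,569.0740
Total = $59,951.7918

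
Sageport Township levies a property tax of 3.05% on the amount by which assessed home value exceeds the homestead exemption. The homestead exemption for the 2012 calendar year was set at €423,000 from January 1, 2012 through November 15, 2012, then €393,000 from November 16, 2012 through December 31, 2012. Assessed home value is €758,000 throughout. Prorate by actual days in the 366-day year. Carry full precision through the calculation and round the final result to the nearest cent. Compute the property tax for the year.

January 1 – November 15, 2012: 320 days, exemption €423,000 → (€758,000 − €423,000) × 3.05% × 320/366 = €8,933.3333
November 16 – December 31, 2012: 46 days, exemption €393,000 → (€758,000 − €393,000) × 3.05% × 46/366 = €1,399.1667
Total = €10,332.5000

€10,332.50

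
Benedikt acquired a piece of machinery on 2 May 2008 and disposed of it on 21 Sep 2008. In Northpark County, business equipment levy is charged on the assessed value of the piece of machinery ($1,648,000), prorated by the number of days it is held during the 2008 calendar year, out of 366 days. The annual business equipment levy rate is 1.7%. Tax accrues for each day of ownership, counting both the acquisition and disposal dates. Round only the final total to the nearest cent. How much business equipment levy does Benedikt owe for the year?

$10,946.14

Days held (2 May – 21 Sep 2008): 143 out of 366
Tax = $1,648,000 × 1.7% × 143/366 = $10,946.1421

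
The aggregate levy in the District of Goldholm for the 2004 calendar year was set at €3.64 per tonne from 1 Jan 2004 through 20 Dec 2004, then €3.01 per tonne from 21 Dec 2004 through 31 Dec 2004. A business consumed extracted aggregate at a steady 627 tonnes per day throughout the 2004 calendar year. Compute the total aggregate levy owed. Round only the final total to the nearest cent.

1 Jan – 20 Dec 2004: 355 days × 627 tonnes/day = 222,585 tonnes at €3.64/tonne → €810,209.40
21 Dec – 31 Dec 2004: 11 days × 627 tonnes/day = 6,897 tonnes at €3.01/tonne → €20,759.97

€830,969.37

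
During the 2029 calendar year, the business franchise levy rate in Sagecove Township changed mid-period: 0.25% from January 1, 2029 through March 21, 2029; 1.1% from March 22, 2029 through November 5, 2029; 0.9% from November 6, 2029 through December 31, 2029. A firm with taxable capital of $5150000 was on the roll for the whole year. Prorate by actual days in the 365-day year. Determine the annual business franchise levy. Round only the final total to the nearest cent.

$45475.21

January 1 – March 21, 2029: 80 days at 0.25% → $5150000 × 0.25% × 80/365 = $2821.9178
March 22 – November 5, 2029: 229 days at 1.1% → $5150000 × 1.1% × 229/365 = $35542.0548
November 6 – December 31, 2029: 56 days at 0.9% → $5150000 × 0.9% × 56/365 = $7111.2329
Total = $45475.2055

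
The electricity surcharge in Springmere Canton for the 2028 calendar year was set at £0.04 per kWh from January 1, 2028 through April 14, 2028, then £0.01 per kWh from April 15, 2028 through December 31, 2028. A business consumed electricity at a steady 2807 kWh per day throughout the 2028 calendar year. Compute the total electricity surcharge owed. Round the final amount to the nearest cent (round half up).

January 1 – April 14, 2028: 105 days × 2807 kWh/day = 294,735 kWh at £0.04/kWh → £11789.40
April 15 – December 31, 2028: 261 days × 2807 kWh/day = 732,627 kWh at £0.01/kWh → £7326.27

£19115.67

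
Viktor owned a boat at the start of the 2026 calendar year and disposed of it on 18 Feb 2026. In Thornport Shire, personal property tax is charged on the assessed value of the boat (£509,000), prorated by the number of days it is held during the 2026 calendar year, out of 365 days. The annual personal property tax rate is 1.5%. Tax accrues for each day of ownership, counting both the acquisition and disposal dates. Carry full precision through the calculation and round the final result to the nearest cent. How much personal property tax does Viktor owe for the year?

Days held (1 Jan – 18 Feb 2026): 49 out of 365
Tax = £509,000 × 1.5% × 49/365 = £1,024.9726

£1,024.97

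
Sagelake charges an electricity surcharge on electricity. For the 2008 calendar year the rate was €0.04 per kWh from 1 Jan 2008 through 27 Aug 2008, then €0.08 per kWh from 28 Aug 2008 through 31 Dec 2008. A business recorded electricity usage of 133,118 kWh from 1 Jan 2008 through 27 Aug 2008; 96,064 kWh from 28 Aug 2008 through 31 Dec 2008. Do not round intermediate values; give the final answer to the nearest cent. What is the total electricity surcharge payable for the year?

€13,009.84

1 Jan – 27 Aug 2008: 133,118 kWh at €0.04/kWh → €5,324.72
28 Aug – 31 Dec 2008: 96,064 kWh at €0.08/kWh → €7,685.12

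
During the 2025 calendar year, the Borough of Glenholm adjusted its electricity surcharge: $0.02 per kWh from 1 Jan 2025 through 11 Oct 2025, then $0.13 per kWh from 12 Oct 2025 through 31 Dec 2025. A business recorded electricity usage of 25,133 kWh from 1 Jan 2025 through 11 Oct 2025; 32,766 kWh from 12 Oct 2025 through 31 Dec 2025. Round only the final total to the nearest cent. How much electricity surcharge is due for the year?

$4,762.24

1 Jan – 11 Oct 2025: 25,133 kWh at $0.02/kWh → $502.66
12 Oct – 31 Dec 2025: 32,766 kWh at $0.13/kWh → $4,259.58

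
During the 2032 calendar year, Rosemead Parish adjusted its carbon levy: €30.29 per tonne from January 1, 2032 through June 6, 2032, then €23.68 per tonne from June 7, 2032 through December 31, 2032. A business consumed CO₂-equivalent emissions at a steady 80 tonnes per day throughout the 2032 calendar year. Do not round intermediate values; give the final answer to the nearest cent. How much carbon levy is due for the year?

January 1 – June 6, 2032: 158 days × 80 tonnes/day = 12,640 tonnes at €30.29/tonne → €382,865.60
June 7 – December 31, 2032: 208 days × 80 tonnes/day = 16,640 tonnes at €23.68/tonne → €394,035.20

€776,900.80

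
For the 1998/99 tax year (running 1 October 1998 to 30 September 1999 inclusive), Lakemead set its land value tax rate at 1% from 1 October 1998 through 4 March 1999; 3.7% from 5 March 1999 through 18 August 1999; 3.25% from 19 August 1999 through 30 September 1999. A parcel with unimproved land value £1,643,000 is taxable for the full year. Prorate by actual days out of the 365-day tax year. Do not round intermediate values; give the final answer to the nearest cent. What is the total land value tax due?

£41,081.75

1 October 1998 – 4 March 1999: 155 days at 1% → £1,643,000 × 1% × 155/365 = £6,977.1233
5 March – 18 August 1999: 167 days at 3.7% → £1,643,000 × 3.7% × 167/365 = £27,813.9644
19 August – 30 September 1999: 43 days at 3.25% → £1,643,000 × 3.25% × 43/365 = £6,290.6644
Total = £41,081.7521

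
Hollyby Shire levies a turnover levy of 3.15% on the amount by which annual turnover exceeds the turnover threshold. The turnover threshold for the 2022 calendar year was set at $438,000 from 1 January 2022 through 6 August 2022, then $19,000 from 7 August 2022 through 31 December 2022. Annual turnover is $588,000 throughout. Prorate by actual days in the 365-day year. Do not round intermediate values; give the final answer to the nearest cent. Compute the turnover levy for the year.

1 January – 6 August 2022: 218 days, exemption $438,000 → ($588,000 − $438,000) × 3.15% × 218/365 = $2,822.0548
7 August – 31 December 2022: 147 days, exemption $19,000 → ($588,000 − $19,000) × 3.15% × 147/365 = $7,218.5055
Total = $10,040.5603

$10,040.56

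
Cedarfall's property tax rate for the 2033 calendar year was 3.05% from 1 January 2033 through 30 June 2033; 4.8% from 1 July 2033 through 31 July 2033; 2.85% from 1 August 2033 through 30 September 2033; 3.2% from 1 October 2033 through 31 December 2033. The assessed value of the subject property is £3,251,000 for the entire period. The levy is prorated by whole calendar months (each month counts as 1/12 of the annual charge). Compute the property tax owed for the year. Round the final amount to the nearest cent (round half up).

1 January – 30 June 2033: 6 months at 3.05% → £3,251,000 × 3.05% × 6/12 = £49,577.7500
1 July – 31 July 2033: 1 month at 4.8% → £3,251,000 × 4.8% × 1/12 = £13,004.0000
1 August – 30 September 2033: 2 months at 2.85% → £3,251,000 × 2.85% × 2/12 = £15,442.2500
1 October – 31 December 2033: 3 months at 3.2% → £3,251,000 × 3.2% × 3/12 = £26,008.0000
Total = £104,032.0000

£104,032.00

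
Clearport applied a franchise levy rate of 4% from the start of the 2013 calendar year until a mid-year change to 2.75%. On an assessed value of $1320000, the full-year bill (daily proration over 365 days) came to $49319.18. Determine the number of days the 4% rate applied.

288 days

Let d = days at the first rate; then 365 − d days at the second rate.
$1320000 × [4%·d + 2.75%·(365−d)] / 365 = $49319.18
Solving gives d = 288, so the new rate took effect on October 16, 2013.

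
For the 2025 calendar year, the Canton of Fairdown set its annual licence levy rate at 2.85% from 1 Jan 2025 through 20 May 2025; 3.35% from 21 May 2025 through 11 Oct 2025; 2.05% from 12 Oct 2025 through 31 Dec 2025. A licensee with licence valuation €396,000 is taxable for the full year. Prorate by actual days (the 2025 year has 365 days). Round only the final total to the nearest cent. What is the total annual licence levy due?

€11,364.12

1 Jan – 20 May 2025: 140 days at 2.85% → €396,000 × 2.85% × 140/365 = €4,328.8767
21 May – 11 Oct 2025: 144 days at 3.35% → €396,000 × 3.35% × 144/365 = €5,233.7096
12 Oct – 31 Dec 2025: 81 days at 2.05% → €396,000 × 2.05% × 81/365 = €1,801.5288
Total = €11,364.1151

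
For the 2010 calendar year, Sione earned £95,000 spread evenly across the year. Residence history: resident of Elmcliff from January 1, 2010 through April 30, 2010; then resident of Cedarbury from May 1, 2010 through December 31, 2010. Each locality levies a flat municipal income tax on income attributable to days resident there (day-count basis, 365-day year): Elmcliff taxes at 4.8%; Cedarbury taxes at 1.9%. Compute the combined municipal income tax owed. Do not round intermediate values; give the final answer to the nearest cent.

£2,710.75

Elmcliff, January 1 – April 30, 2010: 120 days → £95,000 × 4.8% × 120/365 = £1,499.1781
Cedarbury, May 1 – December 31, 2010: 245 days → £95,000 × 1.9% × 245/365 = £1,211.5753
Total = £2,710.7534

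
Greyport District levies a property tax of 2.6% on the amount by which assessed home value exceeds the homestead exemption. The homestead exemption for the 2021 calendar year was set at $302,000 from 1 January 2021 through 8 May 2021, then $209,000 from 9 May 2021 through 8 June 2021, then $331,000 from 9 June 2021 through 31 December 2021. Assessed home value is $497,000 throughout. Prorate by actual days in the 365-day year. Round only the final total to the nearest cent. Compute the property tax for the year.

$4,849.82

1 January – 8 May 2021: 128 days, exemption $302,000 → ($497,000 − $302,000) × 2.6% × 128/365 = $1,777.9726
9 May – 8 June 2021: 31 days, exemption $209,000 → ($497,000 − $209,000) × 2.6% × 31/365 = $635.9671
9 June – 31 December 2021: 206 days, exemption $331,000 → ($497,000 − $331,000) × 2.6% × 206/365 = $2,435.8795
Total = $4,849.8192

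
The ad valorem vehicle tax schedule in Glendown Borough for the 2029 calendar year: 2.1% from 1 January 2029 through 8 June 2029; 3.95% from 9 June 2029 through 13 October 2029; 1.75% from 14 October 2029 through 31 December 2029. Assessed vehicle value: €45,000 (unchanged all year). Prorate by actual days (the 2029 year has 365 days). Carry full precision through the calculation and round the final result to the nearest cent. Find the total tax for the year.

€1,200.58

1 January – 8 June 2029: 159 days at 2.1% → €45,000 × 2.1% × 159/365 = €411.6575
9 June – 13 October 2029: 127 days at 3.95% → €45,000 × 3.95% × 127/365 = €618.4726
14 October – 31 December 2029: 79 days at 1.75% → €45,000 × 1.75% × 79/365 = €170.4452
Total = €1,200.5753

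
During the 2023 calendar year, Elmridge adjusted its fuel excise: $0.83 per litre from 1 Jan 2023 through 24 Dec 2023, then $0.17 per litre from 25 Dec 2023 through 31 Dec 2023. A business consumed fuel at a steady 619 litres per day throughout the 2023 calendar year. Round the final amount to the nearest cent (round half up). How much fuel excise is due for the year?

1 Jan – 24 Dec 2023: 358 days × 619 litres/day = 221,602 litres at $0.83/litre → $183929.66
25 Dec – 31 Dec 2023: 7 days × 619 litres/day = 4,333 litres at $0.17/litre → $736.61

$184666.27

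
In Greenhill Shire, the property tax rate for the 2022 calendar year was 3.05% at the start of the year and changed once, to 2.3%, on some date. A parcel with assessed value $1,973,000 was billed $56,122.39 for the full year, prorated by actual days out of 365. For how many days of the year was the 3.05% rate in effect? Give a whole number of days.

Let d = days at the first rate; then 365 − d days at the second rate.
$1,973,000 × [3.05%·d + 2.3%·(365−d)] / 365 = $56,122.39
Solving gives d = 265, so the new rate took effect on September 23, 2022.

265 days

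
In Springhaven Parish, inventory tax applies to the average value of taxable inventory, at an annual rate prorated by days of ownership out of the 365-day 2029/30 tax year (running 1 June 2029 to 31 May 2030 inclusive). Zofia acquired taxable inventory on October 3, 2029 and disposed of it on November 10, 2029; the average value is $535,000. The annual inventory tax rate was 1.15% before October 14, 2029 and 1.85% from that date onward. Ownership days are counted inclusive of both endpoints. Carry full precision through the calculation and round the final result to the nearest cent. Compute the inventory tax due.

$944.68

October 3 – October 13, 2029: 11 days at 1.15% → $535,000 × 1.15% × 11/365 = $185.4178
October 14 – November 10, 2029: 28 days at 1.85% → $535,000 × 1.85% × 28/365 = $759.2603
Total = $944.6781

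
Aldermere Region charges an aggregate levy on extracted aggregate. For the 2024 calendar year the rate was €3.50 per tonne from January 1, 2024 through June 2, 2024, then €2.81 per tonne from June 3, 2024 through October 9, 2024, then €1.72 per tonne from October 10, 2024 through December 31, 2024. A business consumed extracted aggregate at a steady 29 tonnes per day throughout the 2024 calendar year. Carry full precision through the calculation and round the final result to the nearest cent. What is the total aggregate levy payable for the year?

€30,283.25

January 1 – June 2, 2024: 154 days × 29 tonnes/day = 4,466 tonnes at €3.50/tonne → €15,631.00
June 3 – October 9, 2024: 129 days × 29 tonnes/day = 3,741 tonnes at €2.81/tonne → €10,512.21
October 10 – December 31, 2024: 83 days × 29 tonnes/day = 2,407 tonnes at €1.72/tonne → €4,140.04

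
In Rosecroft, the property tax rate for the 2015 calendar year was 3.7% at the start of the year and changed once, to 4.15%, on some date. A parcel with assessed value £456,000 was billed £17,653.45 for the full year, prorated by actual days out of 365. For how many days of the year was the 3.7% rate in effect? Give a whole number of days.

226 days

Let d = days at the first rate; then 365 − d days at the second rate.
£456,000 × [3.7%·d + 4.15%·(365−d)] / 365 = £17,653.45
Solving gives d = 226, so the new rate took effect on 15 August 2015.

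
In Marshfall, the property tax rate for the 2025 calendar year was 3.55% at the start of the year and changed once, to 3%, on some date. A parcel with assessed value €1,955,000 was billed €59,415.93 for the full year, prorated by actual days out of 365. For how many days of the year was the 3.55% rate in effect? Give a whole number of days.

26 days

Let d = days at the first rate; then 365 − d days at the second rate.
€1,955,000 × [3.55%·d + 3%·(365−d)] / 365 = €59,415.93
Solving gives d = 26, so the new rate took effect on 27 January 2025.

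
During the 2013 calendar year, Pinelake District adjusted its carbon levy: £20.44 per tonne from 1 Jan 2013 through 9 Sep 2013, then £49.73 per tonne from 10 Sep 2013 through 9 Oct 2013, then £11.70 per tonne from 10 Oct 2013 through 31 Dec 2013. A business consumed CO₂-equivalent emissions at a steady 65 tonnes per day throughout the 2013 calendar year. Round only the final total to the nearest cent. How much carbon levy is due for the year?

1 Jan – 9 Sep 2013: 252 days × 65 tonnes/day = 16,380 tonnes at £20.44/tonne → £334,807.20
10 Sep – 9 Oct 2013: 30 days × 65 tonnes/day = 1,950 tonnes at £49.73/tonne → £96,973.50
10 Oct – 31 Dec 2013: 83 days × 65 tonnes/day = 5,395 tonnes at £11.70/tonne → £63,121.50

£494,902.20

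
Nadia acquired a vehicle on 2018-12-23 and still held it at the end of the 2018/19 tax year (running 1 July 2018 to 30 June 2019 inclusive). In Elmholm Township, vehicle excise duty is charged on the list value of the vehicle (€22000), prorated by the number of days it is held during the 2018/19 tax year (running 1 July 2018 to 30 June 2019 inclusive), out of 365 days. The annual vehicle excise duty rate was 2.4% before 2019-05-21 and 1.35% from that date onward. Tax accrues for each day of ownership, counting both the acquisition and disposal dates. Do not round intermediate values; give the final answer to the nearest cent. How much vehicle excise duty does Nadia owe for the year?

2018-12-23 to 2019-05-20: 149 days at 2.4% → €22000 × 2.4% × 149/365 = €215.5397
2019-05-21 to 2019-06-30: 41 days at 1.35% → €22000 × 1.35% × 41/365 = €33.3616
Total = €248.9014

€248.90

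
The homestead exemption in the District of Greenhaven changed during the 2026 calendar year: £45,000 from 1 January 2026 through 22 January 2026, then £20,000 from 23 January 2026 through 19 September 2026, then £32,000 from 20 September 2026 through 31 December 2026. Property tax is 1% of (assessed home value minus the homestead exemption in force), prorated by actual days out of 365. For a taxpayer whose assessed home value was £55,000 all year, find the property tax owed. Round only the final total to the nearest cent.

£301.07

1 January – 22 January 2026: 22 days, exemption £45,000 → (£55,000 − £45,000) × 1% × 22/365 = £6.0274
23 January – 19 September 2026: 240 days, exemption £20,000 → (£55,000 − £20,000) × 1% × 240/365 = £230.1370
20 September – 31 December 2026: 103 days, exemption £32,000 → (£55,000 − £32,000) × 1% × 103/365 = £64.9041
Total = £301.0685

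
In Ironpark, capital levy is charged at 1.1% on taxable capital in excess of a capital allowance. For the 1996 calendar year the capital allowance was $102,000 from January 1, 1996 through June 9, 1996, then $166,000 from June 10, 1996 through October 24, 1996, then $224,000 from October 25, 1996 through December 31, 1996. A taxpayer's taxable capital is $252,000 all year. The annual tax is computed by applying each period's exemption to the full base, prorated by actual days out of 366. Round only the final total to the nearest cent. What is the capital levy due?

January 1 – June 9, 1996: 161 days, exemption $102,000 → ($252,000 − $102,000) × 1.1% × 161/366 = $725.8197
June 10 – October 24, 1996: 137 days, exemption $166,000 → ($252,000 − $166,000) × 1.1% × 137/366 = $354.1038
October 25 – December 31, 1996: 68 days, exemption $224,000 → ($252,000 − $224,000) × 1.1% × 68/366 = $57.2240
Total = $1,137.1475

$1,137.15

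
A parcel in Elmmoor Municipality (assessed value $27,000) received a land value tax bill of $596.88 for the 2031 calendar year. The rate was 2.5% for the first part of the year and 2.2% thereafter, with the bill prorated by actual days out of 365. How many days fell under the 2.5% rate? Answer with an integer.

Let d = days at the first rate; then 365 − d days at the second rate.
$27,000 × [2.5%·d + 2.2%·(365−d)] / 365 = $596.88
Solving gives d = 13, so the new rate took effect on January 14, 2031.

13 days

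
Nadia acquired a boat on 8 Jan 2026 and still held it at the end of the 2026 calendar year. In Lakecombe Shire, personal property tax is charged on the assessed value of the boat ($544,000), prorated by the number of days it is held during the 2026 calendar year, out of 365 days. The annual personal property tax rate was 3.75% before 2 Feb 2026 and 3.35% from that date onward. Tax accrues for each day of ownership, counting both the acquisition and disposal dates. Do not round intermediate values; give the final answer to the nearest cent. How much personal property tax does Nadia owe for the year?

$18,023.54

8 Jan – 1 Feb 2026: 25 days at 3.75% → $544,000 × 3.75% × 25/365 = $1,397.2603
2 Feb – 31 Dec 2026: 333 days at 3.35% → $544,000 × 3.35% × 333/365 = $16,626.2795
Total = $18,023.5397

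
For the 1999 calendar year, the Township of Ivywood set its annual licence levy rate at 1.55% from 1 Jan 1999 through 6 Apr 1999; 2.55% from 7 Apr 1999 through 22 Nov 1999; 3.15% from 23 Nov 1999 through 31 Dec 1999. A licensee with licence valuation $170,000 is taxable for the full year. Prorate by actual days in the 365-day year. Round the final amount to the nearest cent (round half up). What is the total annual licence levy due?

$3,996.86

1 Jan – 6 Apr 1999: 96 days at 1.55% → $170,000 × 1.55% × 96/365 = $693.0411
7 Apr – 22 Nov 1999: 230 days at 2.55% → $170,000 × 2.55% × 230/365 = $2,731.6438
23 Nov – 31 Dec 1999: 39 days at 3.15% → $170,000 × 3.15% × 39/365 = $572.1781
Total = $3,996.8630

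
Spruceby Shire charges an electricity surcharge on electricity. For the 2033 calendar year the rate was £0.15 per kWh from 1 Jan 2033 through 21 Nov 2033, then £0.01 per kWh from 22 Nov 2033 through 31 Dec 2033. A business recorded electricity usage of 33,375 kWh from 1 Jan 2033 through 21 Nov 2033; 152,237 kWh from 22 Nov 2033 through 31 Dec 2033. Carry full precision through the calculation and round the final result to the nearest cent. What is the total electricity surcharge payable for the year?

1 Jan – 21 Nov 2033: 33,375 kWh at £0.15/kWh → £5,006.25
22 Nov – 31 Dec 2033: 152,237 kWh at £0.01/kWh → £1,522.37

£6,528.62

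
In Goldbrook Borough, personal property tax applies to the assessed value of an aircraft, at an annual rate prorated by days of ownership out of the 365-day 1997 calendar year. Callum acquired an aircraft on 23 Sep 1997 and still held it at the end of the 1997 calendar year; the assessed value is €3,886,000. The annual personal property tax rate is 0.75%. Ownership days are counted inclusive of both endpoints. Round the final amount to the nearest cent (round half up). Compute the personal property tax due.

€7,984.93

Days held (23 Sep – 31 Dec 1997): 100 out of 365
Tax = €3,886,000 × 0.75% × 100/365 = €7,984.9315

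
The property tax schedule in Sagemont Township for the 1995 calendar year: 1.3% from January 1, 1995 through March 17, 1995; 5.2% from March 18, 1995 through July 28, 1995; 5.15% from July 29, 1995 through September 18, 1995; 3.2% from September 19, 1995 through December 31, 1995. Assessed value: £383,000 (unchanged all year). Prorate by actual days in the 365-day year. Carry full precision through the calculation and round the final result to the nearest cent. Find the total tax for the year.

January 1 – March 17, 1995: 76 days at 1.3% → £383,000 × 1.3% × 76/365 = £1,036.7233
March 18 – July 28, 1995: 133 days at 5.2% → £383,000 × 5.2% × 133/365 = £7,257.0630
July 29 – September 18, 1995: 52 days at 5.15% → £383,000 × 5.15% × 52/365 = £2,810.0658
September 19 – December 31, 1995: 104 days at 3.2% → £383,000 × 3.2% × 104/365 = £3,492.1205
Total = £14,595.9726

£14,595.97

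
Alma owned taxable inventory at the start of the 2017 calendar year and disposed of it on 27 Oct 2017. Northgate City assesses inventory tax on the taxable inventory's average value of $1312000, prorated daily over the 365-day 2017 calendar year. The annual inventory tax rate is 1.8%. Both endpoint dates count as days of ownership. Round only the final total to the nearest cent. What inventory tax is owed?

Days held (1 Jan – 27 Oct 2017): 300 out of 365
Tax = $1312000 × 1.8% × 300/365 = $19410.4110

$19410.41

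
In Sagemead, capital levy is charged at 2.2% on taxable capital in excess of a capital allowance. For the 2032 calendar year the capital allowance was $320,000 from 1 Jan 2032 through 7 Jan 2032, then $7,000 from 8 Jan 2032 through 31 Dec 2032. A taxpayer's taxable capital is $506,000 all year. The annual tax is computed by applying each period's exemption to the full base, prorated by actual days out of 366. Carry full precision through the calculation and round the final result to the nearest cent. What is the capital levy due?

1 Jan – 7 Jan 2032: 7 days, exemption $320,000 → ($506,000 − $320,000) × 2.2% × 7/366 = $78.2623
8 Jan – 31 Dec 2032: 359 days, exemption $7,000 → ($506,000 − $7,000) × 2.2% × 359/366 = $10,768.0383
Total = $10,846.3005

$10,846.30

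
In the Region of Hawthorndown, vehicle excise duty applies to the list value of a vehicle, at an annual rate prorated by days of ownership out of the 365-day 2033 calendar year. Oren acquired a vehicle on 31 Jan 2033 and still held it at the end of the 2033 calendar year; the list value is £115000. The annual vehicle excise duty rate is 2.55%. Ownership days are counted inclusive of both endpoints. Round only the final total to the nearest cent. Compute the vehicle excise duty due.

Days held (31 Jan – 31 Dec 2033): 335 out of 365
Tax = £115000 × 2.55% × 335/365 = £2691.4726

£2691.47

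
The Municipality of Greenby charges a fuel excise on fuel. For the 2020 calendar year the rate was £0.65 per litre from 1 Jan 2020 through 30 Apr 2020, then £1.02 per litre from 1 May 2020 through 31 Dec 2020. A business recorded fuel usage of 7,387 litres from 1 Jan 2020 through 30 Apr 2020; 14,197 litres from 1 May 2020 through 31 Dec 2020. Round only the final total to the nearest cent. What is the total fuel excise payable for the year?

£19,282.49

1 Jan – 30 Apr 2020: 7,387 litres at £0.65/litre → £4,801.55
1 May – 31 Dec 2020: 14,197 litres at £1.02/litre → £14,480.94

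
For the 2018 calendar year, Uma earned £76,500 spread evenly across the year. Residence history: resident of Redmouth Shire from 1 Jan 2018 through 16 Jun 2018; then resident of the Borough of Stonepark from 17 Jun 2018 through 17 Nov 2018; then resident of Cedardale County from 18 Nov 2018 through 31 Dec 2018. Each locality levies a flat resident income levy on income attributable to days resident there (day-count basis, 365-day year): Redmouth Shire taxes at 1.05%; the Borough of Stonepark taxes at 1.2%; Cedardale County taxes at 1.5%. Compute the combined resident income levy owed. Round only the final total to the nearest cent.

£893.16

Redmouth Shire, 1 Jan – 16 Jun 2018: 167 days → £76,500 × 1.05% × 167/365 = £367.5144
The Borough of Stonepark, 17 Jun – 17 Nov 2018: 154 days → £76,500 × 1.2% × 154/365 = £387.3205
Cedardale County, 18 Nov – 31 Dec 2018: 44 days → £76,500 × 1.5% × 44/365 = £138.3288
Total = £893.1637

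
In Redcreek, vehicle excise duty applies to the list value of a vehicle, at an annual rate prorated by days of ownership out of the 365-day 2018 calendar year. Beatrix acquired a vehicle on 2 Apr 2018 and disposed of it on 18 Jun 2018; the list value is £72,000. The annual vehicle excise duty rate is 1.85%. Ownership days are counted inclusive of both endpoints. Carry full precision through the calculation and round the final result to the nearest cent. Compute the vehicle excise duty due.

Days held (2 Apr – 18 Jun 2018): 78 out of 365
Tax = £72,000 × 1.85% × 78/365 = £284.6466

£284.65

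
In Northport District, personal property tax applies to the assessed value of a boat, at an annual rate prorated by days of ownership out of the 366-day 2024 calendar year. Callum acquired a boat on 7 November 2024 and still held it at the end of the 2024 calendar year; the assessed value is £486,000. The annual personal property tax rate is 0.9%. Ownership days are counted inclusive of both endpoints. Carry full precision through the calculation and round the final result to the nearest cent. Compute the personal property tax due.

Days held (7 November – 31 December 2024): 55 out of 366
Tax = £486,000 × 0.9% × 55/366 = £657.2951

£657.30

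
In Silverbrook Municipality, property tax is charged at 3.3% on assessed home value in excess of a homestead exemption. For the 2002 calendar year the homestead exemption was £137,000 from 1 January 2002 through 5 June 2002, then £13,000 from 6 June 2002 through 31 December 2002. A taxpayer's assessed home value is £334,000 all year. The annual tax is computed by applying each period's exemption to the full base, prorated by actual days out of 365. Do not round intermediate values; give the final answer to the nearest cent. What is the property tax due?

1 January – 5 June 2002: 156 days, exemption £137,000 → (£334,000 − £137,000) × 3.3% × 156/365 = £2,778.5096
6 June – 31 December 2002: 209 days, exemption £13,000 → (£334,000 − £13,000) × 3.3% × 209/365 = £6,065.5808
Total = £8,844.0904

£8,844.09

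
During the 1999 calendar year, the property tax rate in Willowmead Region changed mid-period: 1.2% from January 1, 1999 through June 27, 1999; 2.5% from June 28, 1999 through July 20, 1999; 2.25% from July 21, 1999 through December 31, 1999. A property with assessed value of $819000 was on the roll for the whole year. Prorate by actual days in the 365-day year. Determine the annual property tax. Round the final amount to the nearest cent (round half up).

January 1 – June 27, 1999: 178 days at 1.2% → $819000 × 1.2% × 178/365 = $4792.8329
June 28 – July 20, 1999: 23 days at 2.5% → $819000 × 2.5% × 23/365 = $1290.2055
July 21 – December 31, 1999: 164 days at 2.25% → $819000 × 2.25% × 164/365 = $8279.7534
Total = $14362.7918

$14362.79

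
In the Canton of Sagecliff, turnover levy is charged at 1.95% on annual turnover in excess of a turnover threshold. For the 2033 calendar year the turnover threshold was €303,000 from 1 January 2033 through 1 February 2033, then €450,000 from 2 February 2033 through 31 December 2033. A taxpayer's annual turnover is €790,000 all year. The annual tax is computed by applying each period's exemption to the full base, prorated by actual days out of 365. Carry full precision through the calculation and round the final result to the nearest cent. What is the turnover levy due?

1 January – 1 February 2033: 32 days, exemption €303,000 → (€790,000 − €303,000) × 1.95% × 32/365 = €832.5699
2 February – 31 December 2033: 333 days, exemption €450,000 → (€790,000 − €450,000) × 1.95% × 333/365 = €6,048.7397
Total = €6,881.3096

€6,881.31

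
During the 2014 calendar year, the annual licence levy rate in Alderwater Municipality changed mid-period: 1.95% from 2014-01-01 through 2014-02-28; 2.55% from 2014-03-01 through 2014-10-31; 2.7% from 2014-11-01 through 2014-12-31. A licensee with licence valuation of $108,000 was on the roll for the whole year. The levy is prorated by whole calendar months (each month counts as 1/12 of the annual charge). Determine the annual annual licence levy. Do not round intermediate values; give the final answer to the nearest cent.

$2,673.00

2014-01-01 to 2014-02-28: 2 months at 1.95% → $108,000 × 1.95% × 2/12 = $351.0000
2014-03-01 to 2014-10-31: 8 months at 2.55% → $108,000 × 2.55% × 8/12 = $1,836.0000
2014-11-01 to 2014-12-31: 2 months at 2.7% → $108,000 × 2.7% × 2/12 = $486.0000
Total = $2,673.0000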